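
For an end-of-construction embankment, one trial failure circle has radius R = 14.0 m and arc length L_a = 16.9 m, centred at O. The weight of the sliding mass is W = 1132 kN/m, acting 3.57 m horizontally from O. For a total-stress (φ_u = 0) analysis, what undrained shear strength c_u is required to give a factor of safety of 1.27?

FS = c_u·L_a·R / (W·d), so c_u = FS·W·d / (L_a·R).
c_u = 1.27·1132·3.57 / (16.90·14.0) = 5132.4 / 236.60 = 21.69 kPa

c_u = 21.7 kPa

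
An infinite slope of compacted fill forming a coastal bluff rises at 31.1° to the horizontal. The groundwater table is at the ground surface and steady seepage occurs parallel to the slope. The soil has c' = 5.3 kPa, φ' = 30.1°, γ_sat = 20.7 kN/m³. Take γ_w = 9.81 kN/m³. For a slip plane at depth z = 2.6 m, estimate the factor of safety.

FS = 0.73

With seepage parallel to the slope and the water table at the surface, the effective normal stress on the slip plane uses the buoyant unit weight γ' = γ_sat − γ_w while the driving shear stress uses γ_sat:
FS = [c' + γ' z cos²β tanφ'] / [γ_sat z sinβ cosβ]
γ' = 20.7 − 9.81 = 10.89 kN/m³
Numerator = 5.3 + 10.89·2.6·cos²31.1°·tan30.1° = 5.3 + 10.89·2.6·0.7332·0.5797 = 17.334 kPa
Denominator = 20.7·2.6·sin31.1°·cos31.1° = 20.7·2.6·0.5165·0.8563 = 23.804 kPa
FS = 17.334 / 23.804 = 0.728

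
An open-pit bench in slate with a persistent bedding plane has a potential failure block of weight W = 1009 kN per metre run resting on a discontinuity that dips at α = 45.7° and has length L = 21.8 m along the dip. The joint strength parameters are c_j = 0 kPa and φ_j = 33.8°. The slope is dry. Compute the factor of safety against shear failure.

FS = 0.65

Resolving the block weight along and normal to the plane and applying the Mohr–Coulomb strength on the joint:
N' = W cosα = 1009·cos45.7° = 704.7 kN/m
Driving force T = W sinα = 1009·sin45.7° = 722.1 kN/m
Resisting force R = c_j·L + N'·tanφ_j = 0·21.8 + 704.7·tan33.8° = 0.0 + 471.8 = 471.8 kN/m
FS = R / T = 471.8 / 722.1 = 0.653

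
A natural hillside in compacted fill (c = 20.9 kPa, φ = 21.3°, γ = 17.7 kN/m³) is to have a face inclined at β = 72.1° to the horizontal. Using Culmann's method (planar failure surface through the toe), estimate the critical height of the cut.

H_c = 11.38 m

Culmann's analysis gives the critical failure plane at α_cr = (β + φ)/2 = (72.1 + 21.3)/2 = 46.7°, and the critical height
H_c = (4c/γ) · sinβ cosφ / [1 − cos(β − φ)]
    = (4·20.9/17.7) · sin72.1°·cos21.3° / [1 − cos(50.8°)]
    = 4.723 · 0.9516·0.9317 / [1 − 0.6320]
    = 4.723 · 0.8866 / 0.3680
    = 11.38 m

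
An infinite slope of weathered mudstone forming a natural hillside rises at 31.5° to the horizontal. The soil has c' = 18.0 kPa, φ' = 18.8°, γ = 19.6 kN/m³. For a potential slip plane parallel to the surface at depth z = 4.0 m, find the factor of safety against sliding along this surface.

For an infinite slope with a slip plane parallel to the surface (no pore pressure): FS = [c' + γz cos²β tanφ'] / [γz sinβ cosβ].
γz = 19.6·4.0 = 78.40 kN/m²
Numerator = 18.0 + 78.40·cos²31.5°·tan18.8° = 18.0 + 78.40·0.7270·0.3404 = 37.403 kPa
Denominator = 78.40·sin31.5°·cos31.5° = 78.40·0.5225·0.8526 = 34.927 kPa
FS = 37.403 / 34.927 = 1.071

FS = 1.07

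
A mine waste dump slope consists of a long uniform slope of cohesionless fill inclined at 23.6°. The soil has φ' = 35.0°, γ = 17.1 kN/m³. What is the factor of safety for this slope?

FS = 1.60

For a dry cohesionless infinite slope the factor of safety is FS = tanφ' / tanβ.
FS = tan35.0° / tan23.6° = 0.7002 / 0.4369 = 1.603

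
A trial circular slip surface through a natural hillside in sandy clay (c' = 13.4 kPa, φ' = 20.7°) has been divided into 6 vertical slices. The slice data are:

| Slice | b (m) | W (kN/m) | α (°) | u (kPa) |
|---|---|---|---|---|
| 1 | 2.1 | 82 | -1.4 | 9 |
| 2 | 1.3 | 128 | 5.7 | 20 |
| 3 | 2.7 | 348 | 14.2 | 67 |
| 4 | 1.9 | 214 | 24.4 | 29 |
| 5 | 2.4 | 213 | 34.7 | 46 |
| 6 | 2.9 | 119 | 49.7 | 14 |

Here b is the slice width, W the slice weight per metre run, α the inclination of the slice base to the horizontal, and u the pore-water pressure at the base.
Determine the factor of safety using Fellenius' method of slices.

Ordinary method of slices: FS = Σ[c'·Δl_i + (W_i cosα_i − u_i·Δl_i)·tanφ'] / Σ W_i sinα_i, with Δl_i = b_i / cosα_i.
Slice 1: Δl = 2.1/cos(-1.4°) = 2.101 m; N'_1 = 82·cos(-1.4°) − 9·2.101 = 63.1; c'Δl = 28.15; W sinα = -2.0
Slice 2: Δl = 1.3/cos5.7° = 1.306 m; N'_2 = 128·cos5.7° − 20·1.306 = 101.2; c'Δl = 17.51; W sinα = 12.7
Slice 3: Δl = 2.7/cos14.2° = 2.785 m; N'_3 = 348·cos14.2° − 67·2.785 = 150.8; c'Δl = 37.32; W sinα = 85.4
Slice 4: Δl = 1.9/cos24.4° = 2.086 m; N'_4 = 214·cos24.4° − 29·2.086 = 134.4; c'Δl = 27.96; W sinα = 88.4
Slice 5: Δl = 2.4/cos34.7° = 2.919 m; N'_5 = 213·cos34.7° − 46·2.919 = 40.8; c'Δl = 39.12; W sinα = 121.3
Slice 6: Δl = 2.9/cos49.7° = 4.484 m; N'_6 = 119·cos49.7° − 14·4.484 = 14.2; c'Δl = 60.08; W sinα = 90.8
Σc'Δl = 210.1 kN/m; ΣN' = 504.5 kN/m; ΣW sinα = 396.5 kN/m
Resisting = 210.1 + 504.5·tan20.7° = 210.1 + 190.6 = 400.8 kN/m
FS = 400.8 / 396.5 = 1.011

FS = 1.01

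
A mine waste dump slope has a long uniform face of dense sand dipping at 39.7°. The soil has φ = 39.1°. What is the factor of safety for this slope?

FS = 0.98

For a dry cohesionless infinite slope the factor of safety is FS = tanφ / tanβ.
FS = tan39.1° / tan39.7° = 0.8127 / 0.8302 = 0.979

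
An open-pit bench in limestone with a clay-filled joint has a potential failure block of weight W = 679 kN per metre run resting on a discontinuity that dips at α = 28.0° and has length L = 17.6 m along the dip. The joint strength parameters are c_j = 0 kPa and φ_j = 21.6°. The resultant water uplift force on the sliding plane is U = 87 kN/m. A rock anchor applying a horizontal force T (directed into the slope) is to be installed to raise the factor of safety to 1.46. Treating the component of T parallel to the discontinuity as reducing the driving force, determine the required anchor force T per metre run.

Resolving forces along and normal to the sliding plane, with the horizontal anchor force T adding T·sinα to the effective normal force and T·cosα acting up the plane against the driving force:
FS = [c_jL + (W cosα − U + T sinα) tanφ_j] / [W sinα − T cosα]
Without the anchor: N' = 512.5 kN/m, driving T_d = 318.8 kN/m, resisting R = 0·17.6 + 512.5·tan21.6° = 202.9 kN/m, FS = 0.64.
Setting FS = 1.46 and solving for T:
1.46·(318.8 − T cos28.0°) = 202.9 + T sin28.0°·tan21.6°
T·(sin28.0°·tan21.6° + 1.46·cos28.0°) = 1.46·318.8 − 202.9
T·(0.4695·0.3959 + 1.46·0.8829) = 465.4 − 202.9 = 262.5
T·1.4750 = 262.5
T = 178.0 kN/m

T = 178 kN/m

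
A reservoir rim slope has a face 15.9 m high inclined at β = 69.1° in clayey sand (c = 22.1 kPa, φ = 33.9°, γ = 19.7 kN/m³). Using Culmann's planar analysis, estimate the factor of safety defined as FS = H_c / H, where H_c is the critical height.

FS = 1.20

H_c = (4c/γ) · sinβ cosφ / [1 − cos(β − φ)]
    = (4·22.1/19.7) · sin69.1°·cos33.9° / [1 − cos35.2°]
    = 4.487 · 0.7754 / 0.1829 = 19.03 m
FS = H_c / H = 19.03 / 15.9 = 1.197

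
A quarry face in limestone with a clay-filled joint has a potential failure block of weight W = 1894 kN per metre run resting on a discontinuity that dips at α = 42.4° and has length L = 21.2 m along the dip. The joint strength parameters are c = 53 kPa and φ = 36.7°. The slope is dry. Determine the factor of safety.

FS = 1.70

Resolving the block weight along and normal to the plane and applying the Mohr–Coulomb strength on the joint:
N' = W cosα = 1894·cos42.4° = 1398.6 kN/m
Driving force T = W sinα = 1894·sin42.4° = 1277.1 kN/m
Resisting force R = c·L + N'·tanφ = 53·21.2 + 1398.6·tan36.7° = 1123.6 + 1042.5 = 2166.1 kN/m
FS = R / T = 2166.1 / 1277.1 = 1.696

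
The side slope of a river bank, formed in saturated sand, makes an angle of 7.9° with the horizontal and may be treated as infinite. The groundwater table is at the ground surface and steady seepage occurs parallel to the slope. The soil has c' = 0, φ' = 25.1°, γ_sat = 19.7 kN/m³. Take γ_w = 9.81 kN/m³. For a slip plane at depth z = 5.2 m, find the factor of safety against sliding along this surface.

With seepage parallel to the slope and the water table at the surface, the effective normal stress on the slip plane uses the buoyant unit weight γ' = γ_sat − γ_w while the driving shear stress uses γ_sat:
FS = [c' + γ' z cos²β tanφ'] / [γ_sat z sinβ cosβ]
(For c' = 0 this reduces to FS = (γ'/γ_sat)·tanφ'/tanβ.)
γ' = 19.7 − 9.81 = 9.89 kN/m³
Numerator = 0.0 + 9.89·5.2·cos²7.9°·tan25.1° = 0.0 + 9.89·5.2·0.9811·0.4684 = 23.636 kPa
Denominator = 19.7·5.2·sin7.9°·cos7.9° = 19.7·5.2·0.1374·0.9905 = 13.946 kPa
FS = 23.636 / 13.946 = 1.695

FS = 1.69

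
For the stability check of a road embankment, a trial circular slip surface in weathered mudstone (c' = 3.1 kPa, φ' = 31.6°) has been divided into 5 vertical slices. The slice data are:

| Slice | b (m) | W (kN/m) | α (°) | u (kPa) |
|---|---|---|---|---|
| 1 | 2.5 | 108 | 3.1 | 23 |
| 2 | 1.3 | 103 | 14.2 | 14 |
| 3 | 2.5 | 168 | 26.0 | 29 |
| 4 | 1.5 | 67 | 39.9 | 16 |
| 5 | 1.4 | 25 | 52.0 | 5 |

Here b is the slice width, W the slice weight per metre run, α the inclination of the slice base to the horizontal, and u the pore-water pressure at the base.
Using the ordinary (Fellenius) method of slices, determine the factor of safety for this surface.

FS = 1.03

Ordinary method of slices: FS = Σ[c'·Δl_i + (W_i cosα_i − u_i·Δl_i)·tanφ'] / Σ W_i sinα_i, with Δl_i = b_i / cosα_i.
Slice 1: Δl = 2.5/cos3.1° = 2.504 m; N'_1 = 108·cos3.1° − 23·2.504 = 50.3; c'Δl = 7.76; W sinα = 5.8
Slice 2: Δl = 1.3/cos14.2° = 1.341 m; N'_2 = 103·cos14.2° − 14·1.341 = 81.1; c'Δl = 4.16; W sinα = 25.3
Slice 3: Δl = 2.5/cos26.0° = 2.782 m; N'_3 = 168·cos26.0° − 29·2.782 = 70.3; c'Δl = 8.62; W sinα = 73.6
Slice 4: Δl = 1.5/cos39.9° = 1.955 m; N'_4 = 67·cos39.9° − 16·1.955 = 20.1; c'Δl = 6.06; W sinα = 43.0
Slice 5: Δl = 1.4/cos52.0° = 2.274 m; N'_5 = 25·cos52.0° − 5·2.274 = 4.0; c'Δl = 7.05; W sinα = 19.7
Σc'Δl = 33.7 kN/m; ΣN' = 225.8 kN/m; ΣW sinα = 167.4 kN/m
Resisting = 33.7 + 225.8·tan31.6° = 33.7 + 138.9 = 172.6 kN/m
FS = 172.6 / 167.4 = 1.031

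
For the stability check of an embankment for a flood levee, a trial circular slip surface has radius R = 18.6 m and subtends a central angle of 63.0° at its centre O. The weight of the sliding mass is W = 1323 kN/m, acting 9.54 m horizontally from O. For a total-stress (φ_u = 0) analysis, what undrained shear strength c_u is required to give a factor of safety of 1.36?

c_u = 45.1 kPa

FS = c_u·L_a·R / (W·d), so c_u = FS·W·d / (L_a·R).
Arc length L_a = R·θ = 18.6·(63.0°·π/180) = 18.6·1.0996 = 20.45 m
c_u = 1.36·1323·9.54 / (20.45·18.6) = 17165.1 / 380.40 = 45.12 kPa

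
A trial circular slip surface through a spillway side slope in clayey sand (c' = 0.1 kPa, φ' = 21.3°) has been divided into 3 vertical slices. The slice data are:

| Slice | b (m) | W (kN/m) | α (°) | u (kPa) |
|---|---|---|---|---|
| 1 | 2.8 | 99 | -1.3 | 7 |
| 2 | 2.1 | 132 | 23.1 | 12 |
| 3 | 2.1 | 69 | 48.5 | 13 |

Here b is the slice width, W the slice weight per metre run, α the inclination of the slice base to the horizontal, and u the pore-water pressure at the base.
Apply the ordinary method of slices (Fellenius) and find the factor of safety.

Ordinary method of slices: FS = Σ[c'·Δl_i + (W_i cosα_i − u_i·Δl_i)·tanφ'] / Σ W_i sinα_i, with Δl_i = b_i / cosα_i.
Slice 1: Δl = 2.8/cos(-1.3°) = 2.801 m; N'_1 = 99·cos(-1.3°) − 7·2.801 = 79.4; c'Δl = 0.28; W sinα = -2.2
Slice 2: Δl = 2.1/cos23.1° = 2.283 m; N'_2 = 132·cos23.1° − 12·2.283 = 94.0; c'Δl = 0.23; W sinα = 51.8
Slice 3: Δl = 2.1/cos48.5° = 3.169 m; N'_3 = 69·cos48.5° − 13·3.169 = 4.5; c'Δl = 0.32; W sinα = 51.7
Σc'Δl = 0.8 kN/m; ΣN' = 177.9 kN/m; ΣW sinα = 101.2 kN/m
Resisting = 0.8 + 177.9·tan21.3° = 0.8 + 69.4 = 70.2 kN/m
FS = 70.2 / 101.2 = 0.693

FS = 0.69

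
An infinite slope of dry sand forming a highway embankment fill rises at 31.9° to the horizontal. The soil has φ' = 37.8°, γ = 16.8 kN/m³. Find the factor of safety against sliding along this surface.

FS = 1.25

For a dry cohesionless infinite slope the factor of safety is FS = tanφ' / tanβ.
FS = tan37.8° / tan31.9° = 0.7757 / 0.6224 = 1.246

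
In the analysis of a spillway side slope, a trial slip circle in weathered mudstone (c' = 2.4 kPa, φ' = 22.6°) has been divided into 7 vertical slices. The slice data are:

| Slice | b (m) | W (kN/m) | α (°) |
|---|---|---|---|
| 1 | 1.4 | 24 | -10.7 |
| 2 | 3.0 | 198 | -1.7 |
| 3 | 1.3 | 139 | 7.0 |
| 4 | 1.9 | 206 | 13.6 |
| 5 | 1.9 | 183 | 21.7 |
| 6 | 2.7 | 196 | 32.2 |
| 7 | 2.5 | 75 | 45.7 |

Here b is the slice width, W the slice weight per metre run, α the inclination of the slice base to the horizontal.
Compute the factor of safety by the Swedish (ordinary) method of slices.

FS = 1.55

Ordinary method of slices: FS = Σ[c'·Δl_i + (W_i cosα_i)·tanφ'] / Σ W_i sinα_i, with Δl_i = b_i / cosα_i.
Slice 1: Δl = 1.4/cos(-10.7°) = 1.425 m; N'_1 = 24·cos(-10.7°) = 23.6; c'Δl = 3.42; W sinα = -4.5
Slice 2: Δl = 3.0/cos(-1.7°) = 3.001 m; N'_2 = 198·cos(-1.7°) = 197.9; c'Δl = 7.20; W sinα = -5.9
Slice 3: Δl = 1.3/cos7.0° = 1.310 m; N'_3 = 139·cos7.0° = 138.0; c'Δl = 3.14; W sinα = 16.9
Slice 4: Δl = 1.9/cos13.6° = 1.955 m; N'_4 = 206·cos13.6° = 200.2; c'Δl = 4.69; W sinα = 48.4
Slice 5: Δl = 1.9/cos21.7° = 2.045 m; N'_5 = 183·cos21.7° = 170.0; c'Δl = 4.91; W sinα = 67.7
Slice 6: Δl = 2.7/cos32.2° = 3.191 m; N'_6 = 196·cos32.2° = 165.9; c'Δl = 7.66; W sinα = 104.4
Slice 7: Δl = 2.5/cos45.7° = 3.580 m; N'_7 = 75·cos45.7° = 52.4; c'Δl = 8.59; W sinα = 53.7
Σc'Δl = 39.6 kN/m; ΣN' = 947.9 kN/m; ΣW sinα = 280.8 kN/m
Resisting = 39.6 + 947.9·tan22.6° = 39.6 + 394.6 = 434.2 kN/m
FS = 434.2 / 280.8 = 1.546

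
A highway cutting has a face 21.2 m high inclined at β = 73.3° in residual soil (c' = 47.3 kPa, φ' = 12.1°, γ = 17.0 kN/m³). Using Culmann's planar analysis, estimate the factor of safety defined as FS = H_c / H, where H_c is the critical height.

FS = 0.95

H_c = (4c'/γ) · sinβ cosφ' / [1 − cos(β − φ')]
    = (4·47.3/17.0) · sin73.3°·cos12.1° / [1 − cos61.2°]
    = 11.129 · 0.9365 / 0.5182 = 20.11 m
FS = H_c / H = 20.11 / 21.2 = 0.949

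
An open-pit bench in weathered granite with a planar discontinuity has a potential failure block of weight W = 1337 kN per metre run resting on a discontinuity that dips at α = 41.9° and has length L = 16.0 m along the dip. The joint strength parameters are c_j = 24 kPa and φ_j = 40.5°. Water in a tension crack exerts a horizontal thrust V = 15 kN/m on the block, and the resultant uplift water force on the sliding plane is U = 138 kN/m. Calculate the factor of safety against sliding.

FS = 1.23

Resolving the block weight along and normal to the plane and applying the Mohr–Coulomb strength on the joint:
N' = W cosα − U − V sinα = 1337·cos41.9° − 138 − 15·sin41.9° = 847.1 kN/m
Driving force T = W sinα + V cosα = 1337·sin41.9° + 15·cos41.9° = 904.1 kN/m
Resisting force R = c_j·L + N'·tanφ_j = 24·16.0 + 847.1·tan40.5° = 384.0 + 723.5 = 1107.5 kN/m
FS = R / T = 1107.5 / 904.1 = 1.225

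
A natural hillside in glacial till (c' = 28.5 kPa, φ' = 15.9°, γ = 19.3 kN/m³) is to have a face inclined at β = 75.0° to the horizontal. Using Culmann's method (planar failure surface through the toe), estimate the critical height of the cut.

H_c = 11.28 m

Culmann's analysis gives the critical failure plane at α_cr = (β + φ')/2 = (75.0 + 15.9)/2 = 45.5°, and the critical height
H_c = (4c'/γ) · sinβ cosφ' / [1 − cos(β − φ')]
    = (4·28.5/19.3) · sin75.0°·cos15.9° / [1 − cos(59.1°)]
    = 5.907 · 0.9659·0.9617 / [1 − 0.5135]
    = 5.907 · 0.9290 / 0.4865
    = 11.28 m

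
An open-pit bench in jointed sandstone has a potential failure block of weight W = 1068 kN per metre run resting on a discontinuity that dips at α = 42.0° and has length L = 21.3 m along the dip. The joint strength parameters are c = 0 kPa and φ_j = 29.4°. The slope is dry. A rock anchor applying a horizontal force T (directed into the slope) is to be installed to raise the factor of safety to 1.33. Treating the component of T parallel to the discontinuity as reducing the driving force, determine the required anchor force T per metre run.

Resolving forces along and normal to the sliding plane, with the horizontal anchor force T adding T·sinα to the effective normal force and T·cosα acting up the plane against the driving force:
FS = [cL + (W cosα + T sinα) tanφ_j] / [W sinα − T cosα]
Without the anchor: N' = 793.7 kN/m, driving T_d = 714.6 kN/m, resisting R = 0·21.3 + 793.7·tan29.4° = 447.2 kN/m, FS = 0.63.
Setting FS = 1.33 and solving for T:
1.33·(714.6 − T cos42.0°) = 447.2 + T sin42.0°·tan29.4°
T·(sin42.0°·tan29.4° + 1.33·cos42.0°) = 1.33·714.6 − 447.2
T·(0.6691·0.5635 + 1.33·0.7431) = 950.5 − 447.2 = 503.2
T·1.3654 = 503.2
T = 368.6 kN/m

T = 369 kN/m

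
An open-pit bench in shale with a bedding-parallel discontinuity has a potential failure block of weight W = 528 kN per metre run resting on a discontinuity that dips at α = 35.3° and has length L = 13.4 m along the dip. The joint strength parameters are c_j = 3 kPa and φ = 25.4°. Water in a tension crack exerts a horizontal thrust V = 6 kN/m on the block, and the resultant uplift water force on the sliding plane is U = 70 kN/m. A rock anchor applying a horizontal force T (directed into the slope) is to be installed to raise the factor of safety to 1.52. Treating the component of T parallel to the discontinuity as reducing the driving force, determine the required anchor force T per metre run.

T = 172 kN/m

Resolving forces along and normal to the sliding plane, with the horizontal anchor force T adding T·sinα to the effective normal force and T·cosα acting up the plane against the driving force:
FS = [c_jL + (W cosα − U − V sinα + T sinα) tanφ] / [W sinα + V cosα − T cosα]
Without the anchor: N' = 357.5 kN/m, driving T_d = 310.0 kN/m, resisting R = 3·13.4 + 357.5·tan25.4° = 209.9 kN/m, FS = 0.68.
Setting FS = 1.52 and solving for T:
1.52·(310.0 − T cos35.3°) = 209.9 + T sin35.3°·tan25.4°
T·(sin35.3°·tan25.4° + 1.52·cos35.3°) = 1.52·310.0 − 209.9
T·(0.5779·0.4748 + 1.52·0.8161) = 471.2 − 209.9 = 261.3
T·1.5149 = 261.3
T = 172.5 kN/m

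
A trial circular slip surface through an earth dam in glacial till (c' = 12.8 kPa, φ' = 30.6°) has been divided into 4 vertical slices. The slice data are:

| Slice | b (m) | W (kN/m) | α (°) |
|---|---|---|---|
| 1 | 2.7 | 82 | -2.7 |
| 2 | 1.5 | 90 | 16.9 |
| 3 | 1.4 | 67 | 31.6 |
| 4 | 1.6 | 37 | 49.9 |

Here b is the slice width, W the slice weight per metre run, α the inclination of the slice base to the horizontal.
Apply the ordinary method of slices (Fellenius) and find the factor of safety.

Ordinary method of slices: FS = Σ[c'·Δl_i + (W_i cosα_i)·tanφ'] / Σ W_i sinα_i, with Δl_i = b_i / cosα_i.
Slice 1: Δl = 2.7/cos(-2.7°) = 2.703 m; N'_1 = 82·cos(-2.7°) = 81.9; c'Δl = 34.60; W sinα = -3.9
Slice 2: Δl = 1.5/cos16.9° = 1.568 m; N'_2 = 90·cos16.9° = 86.1; c'Δl = 20.07; W sinα = 26.2
Slice 3: Δl = 1.4/cos31.6° = 1.644 m; N'_3 = 67·cos31.6° = 57.1; c'Δl = 21.04; W sinα = 35.1
Slice 4: Δl = 1.6/cos49.9° = 2.484 m; N'_4 = 37·cos49.9° = 23.8; c'Δl = 31.80; W sinα = 28.3
Σc'Δl = 107.5 kN/m; ΣN' = 248.9 kN/m; ΣW sinα = 85.7 kN/m
Resisting = 107.5 + 248.9·tan30.6° = 107.5 + 147.2 = 254.7 kN/m
FS = 254.7 / 85.7 = 2.972

FS = 2.97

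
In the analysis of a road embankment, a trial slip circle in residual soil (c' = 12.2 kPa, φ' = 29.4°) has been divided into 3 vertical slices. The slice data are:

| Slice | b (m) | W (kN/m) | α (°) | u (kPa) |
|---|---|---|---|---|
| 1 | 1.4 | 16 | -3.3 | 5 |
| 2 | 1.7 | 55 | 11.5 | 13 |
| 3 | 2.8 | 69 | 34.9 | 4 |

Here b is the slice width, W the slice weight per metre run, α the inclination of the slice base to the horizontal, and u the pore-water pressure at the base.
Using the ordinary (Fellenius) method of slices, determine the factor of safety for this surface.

Ordinary method of slices: FS = Σ[c'·Δl_i + (W_i cosα_i − u_i·Δl_i)·tanφ'] / Σ W_i sinα_i, with Δl_i = b_i / cosα_i.
Slice 1: Δl = 1.4/cos(-3.3°) = 1.402 m; N'_1 = 16·cos(-3.3°) − 5·1.402 = 9.0; c'Δl = 17.11; W sinα = -0.9
Slice 2: Δl = 1.7/cos11.5° = 1.735 m; N'_2 = 55·cos11.5° − 13·1.735 = 31.3; c'Δl = 21.16; W sinα = 11.0
Slice 3: Δl = 2.8/cos34.9° = 3.414 m; N'_3 = 69·cos34.9° − 4·3.414 = 42.9; c'Δl = 41.65; W sinα = 39.5
Σc'Δl = 79.9 kN/m; ΣN' = 83.2 kN/m; ΣW sinα = 49.5 kN/m
Resisting = 79.9 + 83.2·tan29.4° = 79.9 + 46.9 = 126.8 kN/m
FS = 126.8 / 49.5 = 2.561

FS = 2.56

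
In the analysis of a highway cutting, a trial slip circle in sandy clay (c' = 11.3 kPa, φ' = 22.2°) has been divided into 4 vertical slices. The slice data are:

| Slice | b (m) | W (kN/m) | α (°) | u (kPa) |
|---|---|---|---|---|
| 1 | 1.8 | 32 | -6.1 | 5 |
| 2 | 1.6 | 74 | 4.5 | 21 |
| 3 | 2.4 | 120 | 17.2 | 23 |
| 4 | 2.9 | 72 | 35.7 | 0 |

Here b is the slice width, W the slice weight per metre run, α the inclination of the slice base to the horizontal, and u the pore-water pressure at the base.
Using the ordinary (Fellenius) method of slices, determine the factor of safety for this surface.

FS = 2.25

Ordinary method of slices: FS = Σ[c'·Δl_i + (W_i cosα_i − u_i·Δl_i)·tanφ'] / Σ W_i sinα_i, with Δl_i = b_i / cosα_i.
Slice 1: Δl = 1.8/cos(-6.1°) = 1.810 m; N'_1 = 32·cos(-6.1°) − 5·1.810 = 22.8; c'Δl = 20.46; W sinα = -3.4
Slice 2: Δl = 1.6/cos4.5° = 1.605 m; N'_2 = 74·cos4.5° − 21·1.605 = 40.1; c'Δl = 18.14; W sinα = 5.8
Slice 3: Δl = 2.4/cos17.2° = 2.512 m; N'_3 = 120·cos17.2° − 23·2.512 = 56.8; c'Δl = 28.39; W sinα = 35.5
Slice 4: Δl = 2.9/cos35.7° = 3.571 m; N'_4 = 72·cos35.7° − 0·3.571 = 58.5; c'Δl = 40.35; W sinα = 42.0
Σc'Δl = 107.3 kN/m; ΣN' = 178.2 kN/m; ΣW sinα = 79.9 kN/m
Resisting = 107.3 + 178.2·tan22.2° = 107.3 + 72.7 = 180.0 kN/m
FS = 180.0 / 79.9 = 2.253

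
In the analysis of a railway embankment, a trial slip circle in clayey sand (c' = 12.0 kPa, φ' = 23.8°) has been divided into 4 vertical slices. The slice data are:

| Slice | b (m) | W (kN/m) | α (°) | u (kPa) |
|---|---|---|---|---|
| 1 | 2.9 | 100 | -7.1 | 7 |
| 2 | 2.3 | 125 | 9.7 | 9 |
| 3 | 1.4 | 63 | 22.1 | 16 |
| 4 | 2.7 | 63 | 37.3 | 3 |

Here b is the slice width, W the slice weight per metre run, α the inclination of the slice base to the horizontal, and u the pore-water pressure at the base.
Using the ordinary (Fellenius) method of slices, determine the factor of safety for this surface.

Ordinary method of slices: FS = Σ[c'·Δl_i + (W_i cosα_i − u_i·Δl_i)·tanφ'] / Σ W_i sinα_i, with Δl_i = b_i / cosα_i.
Slice 1: Δl = 2.9/cos(-7.1°) = 2.922 m; N'_1 = 100·cos(-7.1°) − 7·2.922 = 78.8; c'Δl = 35.07; W sinα = -12.4
Slice 2: Δl = 2.3/cos9.7° = 2.333 m; N'_2 = 125·cos9.7° − 9·2.333 = 102.2; c'Δl = 28.00; W sinα = 21.1
Slice 3: Δl = 1.4/cos22.1° = 1.511 m; N'_3 = 63·cos22.1° − 16·1.511 = 34.2; c'Δl = 18.13; W sinα = 23.7
Slice 4: Δl = 2.7/cos37.3° = 3.394 m; N'_4 = 63·cos37.3° − 3·3.394 = 39.9; c'Δl = 40.73; W sinα = 38.2
Σc'Δl = 121.9 kN/m; ΣN' = 255.1 kN/m; ΣW sinα = 70.6 kN/m
Resisting = 121.9 + 255.1·tan23.8° = 121.9 + 112.5 = 234.5 kN/m
FS = 234.5 / 70.6 = 3.322

FS = 3.32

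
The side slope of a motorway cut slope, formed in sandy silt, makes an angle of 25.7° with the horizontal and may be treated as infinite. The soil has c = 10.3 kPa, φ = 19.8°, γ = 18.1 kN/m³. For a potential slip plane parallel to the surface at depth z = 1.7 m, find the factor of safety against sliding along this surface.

For an infinite slope with a slip plane parallel to the surface (no pore pressure): FS = [c + γz cos²β tanφ] / [γz sinβ cosβ].
γz = 18.1·1.7 = 30.77 kN/m²
Numerator = 10.3 + 30.77·cos²25.7°·tan19.8° = 10.3 + 30.77·0.8119·0.3600 = 19.295 kPa
Denominator = 30.77·sin25.7°·cos25.7° = 30.77·0.4337·0.9011 = 12.024 kPa
FS = 19.295 / 12.024 = 1.605

FS = 1.60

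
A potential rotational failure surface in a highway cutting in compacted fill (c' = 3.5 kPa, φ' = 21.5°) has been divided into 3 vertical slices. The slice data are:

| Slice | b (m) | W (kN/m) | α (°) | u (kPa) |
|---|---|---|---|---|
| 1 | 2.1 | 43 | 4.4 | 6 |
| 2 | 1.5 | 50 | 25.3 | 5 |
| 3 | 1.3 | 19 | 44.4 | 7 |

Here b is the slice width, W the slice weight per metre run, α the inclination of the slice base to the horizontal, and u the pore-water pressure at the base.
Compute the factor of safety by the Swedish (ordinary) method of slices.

Ordinary method of slices: FS = Σ[c'·Δl_i + (W_i cosα_i − u_i·Δl_i)·tanφ'] / Σ W_i sinα_i, with Δl_i = b_i / cosα_i.
Slice 1: Δl = 2.1/cos4.4° = 2.106 m; N'_1 = 43·cos4.4° − 6·2.106 = 30.2; c'Δl = 7.37; W sinα = 3.3
Slice 2: Δl = 1.5/cos25.3° = 1.659 m; N'_2 = 50·cos25.3° − 5·1.659 = 36.9; c'Δl = 5.81; W sinα = 21.4
Slice 3: Δl = 1.3/cos44.4° = 1.820 m; N'_3 = 19·cos44.4° − 7·1.820 = 0.8; c'Δl = 6.37; W sinα = 13.3
Σc'Δl = 19.5 kN/m; ΣN' = 68.0 kN/m; ΣW sinα = 38.0 kN/m
Resisting = 19.5 + 68.0·tan21.5° = 19.5 + 26.8 = 46.3 kN/m
FS = 46.3 / 38.0 = 1.220

FS = 1.22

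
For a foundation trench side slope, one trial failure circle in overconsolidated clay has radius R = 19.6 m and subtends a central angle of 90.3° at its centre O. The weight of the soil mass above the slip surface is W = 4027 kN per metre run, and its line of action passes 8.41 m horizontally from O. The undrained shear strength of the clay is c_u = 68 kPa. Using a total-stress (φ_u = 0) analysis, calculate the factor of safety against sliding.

Taking moments about the centre O, the resisting moment is provided by the undrained shear strength acting along the arc:
Arc length L_a = R·θ = 19.6·(90.3°·π/180) = 19.6·1.5760 = 30.89 m
M_R = c_u·L_a·R = 68·30.89·19.6 = 41170.5 kN·m/m
M_D = W·d = 4027·8.41 = 33867.1 kN·m/m
FS = M_R / M_D = 41170.5 / 33867.1 = 1.216

FS = 1.22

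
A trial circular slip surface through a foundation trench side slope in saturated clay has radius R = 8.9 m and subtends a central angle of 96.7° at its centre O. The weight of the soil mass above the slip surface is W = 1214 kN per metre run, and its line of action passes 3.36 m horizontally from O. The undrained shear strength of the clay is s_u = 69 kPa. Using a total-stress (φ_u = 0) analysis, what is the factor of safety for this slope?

FS = 2.26

Taking moments about the centre O, the resisting moment is provided by the undrained shear strength acting along the arc:
Arc length L_a = R·θ = 8.9·(96.7°·π/180) = 8.9·1.6877 = 15.02 m
M_R = s_u·L_a·R = 69·15.02·8.9 = 9224.3 kN·m/m
M_D = W·d = 1214·3.36 = 4079.0 kN·m/m
FS = M_R / M_D = 9224.3 / 4079.0 = 2.261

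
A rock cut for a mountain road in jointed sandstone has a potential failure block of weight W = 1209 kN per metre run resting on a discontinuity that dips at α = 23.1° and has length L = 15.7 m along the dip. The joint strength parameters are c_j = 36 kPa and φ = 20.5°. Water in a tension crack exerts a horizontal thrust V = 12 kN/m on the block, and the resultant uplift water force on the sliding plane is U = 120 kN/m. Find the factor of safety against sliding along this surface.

Resolving the block weight along and normal to the plane and applying the Mohr–Coulomb strength on the joint:
N' = W cosα − U − V sinα = 1209·cos23.1° − 120 − 12·sin23.1° = 987.4 kN/m
Driving force T = W sinα + V cosα = 1209·sin23.1° + 12·cos23.1° = 485.4 kN/m
Resisting force R = c_j·L + N'·tanφ = 36·15.7 + 987.4·tan20.5° = 565.2 + 369.2 = 934.4 kN/m
FS = R / T = 934.4 / 485.4 = 1.925

FS = 1.93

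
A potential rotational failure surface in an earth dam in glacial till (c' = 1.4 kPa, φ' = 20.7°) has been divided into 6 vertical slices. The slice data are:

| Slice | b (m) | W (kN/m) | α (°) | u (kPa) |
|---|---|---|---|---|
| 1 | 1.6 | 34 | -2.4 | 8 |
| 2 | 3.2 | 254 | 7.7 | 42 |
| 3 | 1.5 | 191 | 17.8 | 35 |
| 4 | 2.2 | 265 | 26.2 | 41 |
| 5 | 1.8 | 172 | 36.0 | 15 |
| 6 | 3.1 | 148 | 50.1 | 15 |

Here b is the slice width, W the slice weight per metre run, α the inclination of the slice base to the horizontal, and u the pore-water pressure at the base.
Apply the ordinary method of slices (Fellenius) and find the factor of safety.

FS = 0.53

Ordinary method of slices: FS = Σ[c'·Δl_i + (W_i cosα_i − u_i·Δl_i)·tanφ'] / Σ W_i sinα_i, with Δl_i = b_i / cosα_i.
Slice 1: Δl = 1.6/cos(-2.4°) = 1.601 m; N'_1 = 34·cos(-2.4°) − 8·1.601 = 21.2; c'Δl = 2.24; W sinα = -1.4
Slice 2: Δl = 3.2/cos7.7° = 3.229 m; N'_2 = 254·cos7.7° − 42·3.229 = 116.1; c'Δl = 4.52; W sinα = 34.0
Slice 3: Δl = 1.5/cos17.8° = 1.575 m; N'_3 = 191·cos17.8° − 35·1.575 = 126.7; c'Δl = 2.21; W sinα = 58.4
Slice 4: Δl = 2.2/cos26.2° = 2.452 m; N'_4 = 265·cos26.2° − 41·2.452 = 137.2; c'Δl = 3.43; W sinα = 117.0
Slice 5: Δl = 1.8/cos36.0° = 2.225 m; N'_5 = 172·cos36.0° − 15·2.225 = 105.8; c'Δl = 3.11; W sinα = 101.1
Slice 6: Δl = 3.1/cos50.1° = 4.833 m; N'_6 = 148·cos50.1° − 15·4.833 = 22.4; c'Δl = 6.77; W sinα = 113.5
Σc'Δl = 22.3 kN/m; ΣN' = 529.4 kN/m; ΣW sinα = 422.6 kN/m
Resisting = 22.3 + 529.4·tan20.7° = 22.3 + 200.1 = 222.3 kN/m
FS = 222.3 / 422.6 = 0.526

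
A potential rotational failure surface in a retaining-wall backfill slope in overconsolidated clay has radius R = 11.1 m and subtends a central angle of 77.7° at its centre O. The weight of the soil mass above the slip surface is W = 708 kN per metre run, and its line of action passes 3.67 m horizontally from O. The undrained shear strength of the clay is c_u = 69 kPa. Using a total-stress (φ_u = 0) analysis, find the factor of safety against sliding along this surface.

Taking moments about the centre O, the resisting moment is provided by the undrained shear strength acting along the arc:
Arc length L_a = R·θ = 11.1·(77.7°·π/180) = 11.1·1.3561 = 15.05 m
M_R = c_u·L_a·R = 69·15.05·11.1 = 11529.0 kN·m/m
M_D = W·d = 708·3.67 = 2598.4 kN·m/m
FS = M_R / M_D = 11529.0 / 2598.4 = 4.437

FS = 4.44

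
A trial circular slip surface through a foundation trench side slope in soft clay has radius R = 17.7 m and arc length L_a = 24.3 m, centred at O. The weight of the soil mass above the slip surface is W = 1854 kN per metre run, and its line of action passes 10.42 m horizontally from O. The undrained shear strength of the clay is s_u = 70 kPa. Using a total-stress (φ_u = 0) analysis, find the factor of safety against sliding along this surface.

FS = 1.56

Taking moments about the centre O, the resisting moment is provided by the undrained shear strength acting along the arc:
M_R = s_u·L_a·R = 70·24.30·17.7 = 30107.7 kN·m/m
M_D = W·d = 1854·10.42 = 19318.7 kN·m/m
FS = M_R / M_D = 30107.7 / 19318.7 = 1.558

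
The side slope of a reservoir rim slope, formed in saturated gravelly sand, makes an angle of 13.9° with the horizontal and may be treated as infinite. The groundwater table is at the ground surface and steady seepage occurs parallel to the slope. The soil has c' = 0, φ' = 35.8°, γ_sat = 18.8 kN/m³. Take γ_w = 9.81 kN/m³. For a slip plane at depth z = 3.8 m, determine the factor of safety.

With seepage parallel to the slope and the water table at the surface, the effective normal stress on the slip plane uses the buoyant unit weight γ' = γ_sat − γ_w while the driving shear stress uses γ_sat:
FS = [c' + γ' z cos²β tanφ'] / [γ_sat z sinβ cosβ]
(For c' = 0 this reduces to FS = (γ'/γ_sat)·tanφ'/tanβ.)
γ' = 18.8 − 9.81 = 8.99 kN/m³
Numerator = 0.0 + 8.99·3.8·cos²13.9°·tan35.8° = 0.0 + 8.99·3.8·0.9423·0.7212 = 23.217 kPa
Denominator = 18.8·3.8·sin13.9°·cos13.9° = 18.8·3.8·0.2402·0.9707 = 16.659 kPa
FS = 23.217 / 16.659 = 1.394

FS = 1.39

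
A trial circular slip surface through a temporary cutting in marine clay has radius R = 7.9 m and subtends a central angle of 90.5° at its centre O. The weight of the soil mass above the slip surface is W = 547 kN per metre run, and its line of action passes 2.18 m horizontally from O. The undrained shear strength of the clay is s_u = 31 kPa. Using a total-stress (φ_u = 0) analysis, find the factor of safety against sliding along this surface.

FS = 2.56

Taking moments about the centre O, the resisting moment is provided by the undrained shear strength acting along the arc:
Arc length L_a = R·θ = 7.9·(90.5°·π/180) = 7.9·1.5795 = 12.48 m
M_R = s_u·L_a·R = 31·12.48·7.9 = 3055.9 kN·m/m
M_D = W·d = 547·2.18 = 1192.5 kN·m/m
FS = M_R / M_D = 3055.9 / 1192.5 = 2.563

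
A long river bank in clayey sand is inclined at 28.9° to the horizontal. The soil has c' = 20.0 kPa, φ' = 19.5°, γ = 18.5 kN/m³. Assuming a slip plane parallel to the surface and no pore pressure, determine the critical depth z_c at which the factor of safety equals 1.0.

z_c = 7.13 m

Setting FS = 1.00 in FS = [c' + γz cos²β tanφ'] / [γz sinβ cosβ] and solving for z:
z = c' / [γ cosβ (FS·sinβ − cosβ·tanφ')]
  = 20.0 / [18.5·cos28.9°·(1.00·sin28.9° − cos28.9°·tan19.5°)]
  = 20.0 / [18.5·0.8755·(1.00·0.4833 − 0.8755·0.3541)]
  = 20.0 / 2.8062 = 7.127 m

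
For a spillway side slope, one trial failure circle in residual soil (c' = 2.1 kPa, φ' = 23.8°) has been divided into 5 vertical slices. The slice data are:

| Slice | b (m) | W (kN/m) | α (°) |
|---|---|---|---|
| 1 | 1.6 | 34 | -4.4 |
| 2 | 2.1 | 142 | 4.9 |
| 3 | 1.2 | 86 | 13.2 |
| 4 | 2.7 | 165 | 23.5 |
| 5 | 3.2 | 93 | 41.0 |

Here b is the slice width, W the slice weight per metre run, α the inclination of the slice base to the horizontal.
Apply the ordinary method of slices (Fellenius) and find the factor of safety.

Ordinary method of slices: FS = Σ[c'·Δl_i + (W_i cosα_i)·tanφ'] / Σ W_i sinα_i, with Δl_i = b_i / cosα_i.
Slice 1: Δl = 1.6/cos(-4.4°) = 1.605 m; N'_1 = 34·cos(-4.4°) = 33.9; c'Δl = 3.37; W sinα = -2.6
Slice 2: Δl = 2.1/cos4.9° = 2.108 m; N'_2 = 142·cos4.9° = 141.5; c'Δl = 4.43; W sinα = 12.1
Slice 3: Δl = 1.2/cos13.2° = 1.233 m; N'_3 = 86·cos13.2° = 83.7; c'Δl = 2.59; W sinα = 19.6
Slice 4: Δl = 2.7/cos23.5° = 2.944 m; N'_4 = 165·cos23.5° = 151.3; c'Δl = 6.18; W sinα = 65.8
Slice 5: Δl = 3.2/cos41.0° = 4.240 m; N'_5 = 93·cos41.0° = 70.2; c'Δl = 8.90; W sinα = 61.0
Σc'Δl = 25.5 kN/m; ΣN' = 480.6 kN/m; ΣW sinα = 156.0 kN/m
Resisting = 25.5 + 480.6·tan23.8° = 25.5 + 212.0 = 237.4 kN/m
FS = 237.4 / 156.0 = 1.522

FS = 1.52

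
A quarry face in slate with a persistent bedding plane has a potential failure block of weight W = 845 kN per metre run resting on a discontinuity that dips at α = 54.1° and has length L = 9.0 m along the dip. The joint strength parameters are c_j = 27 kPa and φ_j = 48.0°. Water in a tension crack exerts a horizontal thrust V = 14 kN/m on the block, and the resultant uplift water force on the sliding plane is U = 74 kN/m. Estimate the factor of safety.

Resolving the block weight along and normal to the plane and applying the Mohr–Coulomb strength on the joint:
N' = W cosα − U − V sinα = 845·cos54.1° − 74 − 14·sin54.1° = 410.1 kN/m
Driving force T = W sinα + V cosα = 845·sin54.1° + 14·cos54.1° = 692.7 kN/m
Resisting force R = c_j·L + N'·tanφ_j = 27·9.0 + 410.1·tan48.0° = 243.0 + 455.5 = 698.5 kN/m
FS = R / T = 698.5 / 692.7 = 1.008

FS = 1.01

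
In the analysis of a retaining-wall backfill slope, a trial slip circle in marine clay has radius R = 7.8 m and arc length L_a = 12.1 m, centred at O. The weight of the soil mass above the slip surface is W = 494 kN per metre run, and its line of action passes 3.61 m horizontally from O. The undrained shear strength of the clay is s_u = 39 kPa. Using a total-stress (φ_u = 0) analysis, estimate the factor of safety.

Taking moments about the centre O, the resisting moment is provided by the undrained shear strength acting along the arc:
M_R = s_u·L_a·R = 39·12.10·7.8 = 3680.8 kN·m/m
M_D = W·d = 494·3.61 = 1783.3 kN·m/m
FS = M_R / M_D = 3680.8 / 1783.3 = 2.064

FS = 2.06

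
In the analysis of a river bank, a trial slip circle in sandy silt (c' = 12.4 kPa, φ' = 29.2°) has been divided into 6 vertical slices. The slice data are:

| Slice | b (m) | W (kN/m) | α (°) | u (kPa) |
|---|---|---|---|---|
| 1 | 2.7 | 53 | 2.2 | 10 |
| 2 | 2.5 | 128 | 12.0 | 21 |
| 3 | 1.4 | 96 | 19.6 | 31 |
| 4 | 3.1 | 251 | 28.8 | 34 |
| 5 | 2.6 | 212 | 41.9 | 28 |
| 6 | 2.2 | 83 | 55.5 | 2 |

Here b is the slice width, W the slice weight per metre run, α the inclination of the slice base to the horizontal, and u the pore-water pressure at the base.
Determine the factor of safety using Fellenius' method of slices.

FS = 1.05

Ordinary method of slices: FS = Σ[c'·Δl_i + (W_i cosα_i − u_i·Δl_i)·tanφ'] / Σ W_i sinα_i, with Δl_i = b_i / cosα_i.
Slice 1: Δl = 2.7/cos2.2° = 2.702 m; N'_1 = 53·cos2.2° − 10·2.702 = 25.9; c'Δl = 33.50; W sinα = 2.0
Slice 2: Δl = 2.5/cos12.0° = 2.556 m; N'_2 = 128·cos12.0° − 21·2.556 = 71.5; c'Δl = 31.69; W sinα = 26.6
Slice 3: Δl = 1.4/cos19.6° = 1.486 m; N'_3 = 96·cos19.6° − 31·1.486 = 44.4; c'Δl = 18.43; W sinα = 32.2
Slice 4: Δl = 3.1/cos28.8° = 3.538 m; N'_4 = 251·cos28.8° − 34·3.538 = 99.7; c'Δl = 43.87; W sinα = 120.9
Slice 5: Δl = 2.6/cos41.9° = 3.493 m; N'_5 = 212·cos41.9° − 28·3.493 = 60.0; c'Δl = 43.32; W sinα = 141.6
Slice 6: Δl = 2.2/cos55.5° = 3.884 m; N'_6 = 83·cos55.5° − 2·3.884 = 39.2; c'Δl = 48.16; W sinα = 68.4
Σc'Δl = 219.0 kN/m; ΣN' = 340.7 kN/m; ΣW sinα = 391.8 kN/m
Resisting = 219.0 + 340.7·tan29.2° = 219.0 + 190.4 = 409.4 kN/m
FS = 409.4 / 391.8 = 1.045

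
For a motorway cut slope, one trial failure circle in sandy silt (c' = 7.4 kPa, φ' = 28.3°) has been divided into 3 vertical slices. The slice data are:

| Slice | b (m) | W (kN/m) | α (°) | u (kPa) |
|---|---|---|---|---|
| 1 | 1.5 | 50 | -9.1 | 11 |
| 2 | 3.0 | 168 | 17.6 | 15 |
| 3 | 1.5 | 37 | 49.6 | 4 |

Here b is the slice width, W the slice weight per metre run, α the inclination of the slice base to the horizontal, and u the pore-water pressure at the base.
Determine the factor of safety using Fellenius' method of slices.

FS = 1.94

Ordinary method of slices: FS = Σ[c'·Δl_i + (W_i cosα_i − u_i·Δl_i)·tanφ'] / Σ W_i sinα_i, with Δl_i = b_i / cosα_i.
Slice 1: Δl = 1.5/cos(-9.1°) = 1.519 m; N'_1 = 50·cos(-9.1°) − 11·1.519 = 32.7; c'Δl = 11.24; W sinα = -7.9
Slice 2: Δl = 3.0/cos17.6° = 3.147 m; N'_2 = 168·cos17.6° − 15·3.147 = 112.9; c'Δl = 23.29; W sinα = 50.8
Slice 3: Δl = 1.5/cos49.6° = 2.314 m; N'_3 = 37·cos49.6° − 4·2.314 = 14.7; c'Δl = 17.13; W sinα = 28.2
Σc'Δl = 51.7 kN/m; ΣN' = 160.3 kN/m; ΣW sinα = 71.1 kN/m
Resisting = 51.7 + 160.3·tan28.3° = 51.7 + 86.3 = 138.0 kN/m
FS = 138.0 / 71.1 = 1.941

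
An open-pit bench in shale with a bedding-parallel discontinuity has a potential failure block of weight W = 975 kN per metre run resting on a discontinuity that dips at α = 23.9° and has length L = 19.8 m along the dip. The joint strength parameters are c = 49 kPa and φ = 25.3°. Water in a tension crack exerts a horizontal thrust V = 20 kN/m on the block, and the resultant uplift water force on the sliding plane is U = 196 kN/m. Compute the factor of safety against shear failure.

FS = 3.13

Resolving the block weight along and normal to the plane and applying the Mohr–Coulomb strength on the joint:
N' = W cosα − U − V sinα = 975·cos23.9° − 196 − 20·sin23.9° = 687.3 kN/m
Driving force T = W sinα + V cosα = 975·sin23.9° + 20·cos23.9° = 413.3 kN/m
Resisting force R = c·L + N'·tanφ = 49·19.8 + 687.3·tan25.3° = 970.2 + 324.9 = 1295.1 kN/m
FS = R / T = 1295.1 / 413.3 = 3.134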